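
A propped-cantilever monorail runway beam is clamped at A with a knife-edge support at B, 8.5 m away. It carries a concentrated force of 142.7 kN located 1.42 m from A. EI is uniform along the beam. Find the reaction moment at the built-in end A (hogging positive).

M_A = 154.7 kN·m

Take the reaction at B as the redundant and release it; the primary structure is a cantilever fixed at A.
Deflection at B on the released cantilever, summing each load's contribution:
  point load 142.7 at a = 1.42: Pa²(3L − a)/(6EI) = 1155/EI
Flexibility coefficient — unit upward force at B: δ_{BB} = L³/(3EI) = 204.7/EI.
The prop prevents deflection at B: R_B = δ_0/δ_{BB} = 1155/204.7 = 5.641 kN.
Moment equilibrium about A: M_A = Σ(load moments about A) − R_B·L = 202.6 − 5.641×8.5 = 154.7 kN·m.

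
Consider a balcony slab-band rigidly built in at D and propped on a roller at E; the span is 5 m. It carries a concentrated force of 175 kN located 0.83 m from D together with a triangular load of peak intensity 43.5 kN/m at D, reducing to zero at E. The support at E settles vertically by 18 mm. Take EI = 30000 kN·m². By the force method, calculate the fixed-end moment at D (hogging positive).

M_D = 248.4 kN·m

Remove the prop at E; the released (primary) structure is a cantilever built in at D.
Deflection at E on the released cantilever, summing each load's contribution:
  point load 175 at a = 0.83: Pa²(3L − a)/(6EI) = 284.7/EI
  triangular load, peak 43.5 at the fixed end: w₀L⁴/(30EI) = 906.2/EI
  δ_0 = 1191/EI
Flexibility coefficient — unit upward force at E: δ_{EE} = L³/(3EI) = 41.67/EI.
With EI = 30000 kN·m²: δ_0 = 0.039699 m and δ_{EE} = 0.001389 m/kN.
Compatibility — the beam at E must follow the support down by 0.018 m: δ_0 − R_E·δ_{EE} = 0.018, so R_E = (0.039699 − 0.018)/0.001389 = 15.62 kN.
Moment equilibrium about D: M_D = Σ(load moments about D) − R_E·L = 326.5 − 15.62×5 = 248.4 kN·m.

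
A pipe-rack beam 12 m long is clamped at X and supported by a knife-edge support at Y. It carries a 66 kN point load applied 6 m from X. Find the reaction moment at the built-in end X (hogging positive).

M_X = 148.5 kN·m

Take the reaction at Y as the redundant and release it; the primary structure is a cantilever fixed at X.
Downward deflection at the released point Y due to the loads:
  point load 66 at a = 6: Pa²(3L − a)/(6EI) = 11880/EI
Tip deflection under a unit load at Y: L³/(3EI) = 576/EI.
The prop prevents deflection at Y: R_Y = δ_0/δ_{YY} = 11880/576 = 20.62 kN.
Moment equilibrium about X: M_X = Σ(load moments about X) − R_Y·L = 396 − 20.62×12 = 148.5 kN·m.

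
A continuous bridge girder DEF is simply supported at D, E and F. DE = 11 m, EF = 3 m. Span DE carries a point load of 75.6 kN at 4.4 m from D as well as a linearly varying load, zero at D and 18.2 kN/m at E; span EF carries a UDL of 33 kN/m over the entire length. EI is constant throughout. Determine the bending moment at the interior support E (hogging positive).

M_E = 233.1 kN·m

Insert a hinge at E; M_E is the redundant, and each span becomes simply supported.
Rotations at E on the released spans (each span's end-slope, ×1/EI):
  span DE: point load 75.6 at a = 4.4: Pab(L + a)/(6LEI) = 512.3/EI
  span DE: triangular load, peak 18.2: w₀L³/(45EI) = 538.3/EI
  span EF: UDL 33: wL³/(24EI) = 37.12/EI
  relative rotation θ_0 = (1051 + 37.12)/EI = 1088/EI
A unit hogging moment at E produces rotation L₁/(3EI) + L₂/(3EI) = 4.667/EI.
Compatibility: M_E·(L₁+L₂)/(3EI) = θ_0, giving M_E = 233.1 kN·m (hogging).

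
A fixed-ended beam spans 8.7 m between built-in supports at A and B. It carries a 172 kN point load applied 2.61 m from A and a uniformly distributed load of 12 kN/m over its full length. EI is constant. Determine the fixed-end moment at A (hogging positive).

Take the two fixed-end moments M_A, M_B as redundants; the released structure is the simple span AB.
Simple-span end rotations at A and B under the given loads:
  at A: point load 172 at a = 2.61: Pab(L + b)/(6LEI) = 774.6/EI
  at B: point load 172 at a = 2.61: Pab(L + a)/(6LEI) = 592.3/EI
  at A: UDL 12: wL³/(24EI) = 329.3/EI
  at B: UDL 12: wL³/(24EI) = 329.3/EI
  θ_A0 = 1104/EI,  θ_B0 = 921.6/EI
Flexibility coefficients: a unit moment at one end gives L/(3EI) there and L/(6EI) at the far end, so f₁₁ = f₂₂ = 2.9/EI and f₁₂ = f₂₁ = 1.45/EI.
Compatibility — zero rotation at each built-in end:
  2.9 M_A + 1.45 M_B = 1104
  1.45 M_A + 2.9 M_B = 921.6
Solving the pair gives M_A = 295.7 kN·m and M_B = 170 kN·m (hogging).

M_A = 295.7 kN·m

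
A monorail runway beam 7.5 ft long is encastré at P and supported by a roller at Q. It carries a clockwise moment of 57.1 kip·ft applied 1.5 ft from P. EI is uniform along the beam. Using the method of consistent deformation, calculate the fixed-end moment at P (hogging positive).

M_P = 26.27 kip·ft

Remove the prop at Q; the released (primary) structure is a cantilever built in at P.
Free-end deflection of the primary structure under the applied loading (downward +):
  clockwise couple 57.1 at a = 1.5: M₀a(2L − a)/(2EI) = 578.1/EI
Tip deflection under a unit load at Q: L³/(3EI) = 140.6/EI.
The prop prevents deflection at Q: R_Q = δ_0/δ_{QQ} = 578.1/140.6 = 4.111 kip.
Moment equilibrium about P: M_P = Σ(load moments about P) − R_Q·L = 57.1 − 4.111×7.5 = 26.27 kip·ft.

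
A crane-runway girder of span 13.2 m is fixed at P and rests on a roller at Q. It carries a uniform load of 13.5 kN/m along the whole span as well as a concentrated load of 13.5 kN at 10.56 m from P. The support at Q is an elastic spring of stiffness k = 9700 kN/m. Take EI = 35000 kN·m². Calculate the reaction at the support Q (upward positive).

R_Q = 75.97 kN

Take the reaction at Q as the redundant and release it; the primary structure is a cantilever fixed at P.
Deflection at Q on the released cantilever, summing each load's contribution:
  UDL 13.5: wL⁴/(8EI) = 51232/EI
  point load 13.5 at a = 10.56: Pa²(3L − a)/(6EI) = 7286/EI
  δ_0 = 58518/EI
Flexibility coefficient — unit upward force at Q: δ_{QQ} = L³/(3EI) = 766.7/EI.
With EI = 35000 kN·m²: δ_0 = 1.6719 m and δ_{QQ} = 0.021904 m/kN.
Compatibility — the spring shortens by R_Q/k under the reaction it provides: δ_0 − R_Q·δ_{QQ} = R_Q/k. With 1/k = 0.000103 m/kN, R_Q = δ_0 / (δ_{QQ} + 1/k) = 1.6719 / (0.021904 + 0.000103) = 75.97 kN.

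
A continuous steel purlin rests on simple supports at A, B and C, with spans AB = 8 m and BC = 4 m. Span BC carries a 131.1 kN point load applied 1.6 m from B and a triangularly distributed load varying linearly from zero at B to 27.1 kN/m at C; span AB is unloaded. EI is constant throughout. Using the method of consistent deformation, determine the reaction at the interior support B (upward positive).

R_B = 112.5 kN

Release continuity at B by inserting a hinge; the redundant is the internal moment M_B. The primary structure is two simply-supported spans AB and BC.
Rotations at B on the released spans (each span's end-slope, ×1/EI):
  span BC: point load 131.1 at a = 1.6: Pab(L + b)/(6LEI) = 134.2/EI
  span BC: triangular load, peak 27.1: 7w₀L³/(360EI) = 33.72/EI
  relative rotation θ_0 = (0 + 168)/EI = 168/EI
A unit hogging moment at B produces rotation L₁/(3EI) + L₂/(3EI) = 4/EI.
Slope continuity at B: θ_0 = M_B·4/EI, so M_B = 168/4 = 41.99 kN·m (hogging).
Span AB, ΣM about A with M_B applied at B: R_B^{AB}·8 = 0 + 41.99, so R_B^{AB} = 5.249 kN and R_A = 0 − 5.249 = -5.249 kN.
Span BC, ΣM about C: R_B^{BC}·4 = 386.9 + 41.99, so R_B^{BC} = 107.2 kN and R_C = 185.3 − 107.2 = 78.08 kN.
R_B = 5.249 + 107.2 = 112.5 kN.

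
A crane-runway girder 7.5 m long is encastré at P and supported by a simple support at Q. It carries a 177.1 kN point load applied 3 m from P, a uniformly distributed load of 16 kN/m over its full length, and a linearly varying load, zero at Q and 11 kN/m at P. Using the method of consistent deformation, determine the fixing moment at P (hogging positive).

M_P = 408.8 kN·m

Take the reaction at Q as the redundant and release it; the primary structure is a cantilever fixed at P.
Primary-structure tip deflection at Q by superposition:
  point load 177.1 at a = 3: Pa²(3L − a)/(6EI) = 5180/EI
  UDL 16: wL⁴/(8EI) = 6328/EI
  triangular load, peak 11 at the fixed end: w₀L⁴/(30EI) = 1160/EI
  δ_0 = 12668/EI
Flexibility coefficient — unit upward force at Q: δ_{QQ} = L³/(3EI) = 140.6/EI.
The prop prevents deflection at Q: R_Q = δ_0/δ_{QQ} = 12668/140.6 = 90.09 kN.
Moment equilibrium about P: M_P = Σ(load moments about P) − R_Q·L = 1084 − 90.09×7.5 = 408.8 kN·m.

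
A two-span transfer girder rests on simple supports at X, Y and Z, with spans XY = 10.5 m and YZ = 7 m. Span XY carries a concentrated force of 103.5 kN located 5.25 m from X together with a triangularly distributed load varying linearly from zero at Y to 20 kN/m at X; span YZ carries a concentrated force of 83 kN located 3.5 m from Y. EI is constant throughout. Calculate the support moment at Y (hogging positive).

Insert a hinge at Y; M_Y is the redundant, and each span becomes simply supported.
Discontinuity in slope at Y on the released structure — sum the simple-span end rotations:
  span XY: point load 103.5 at a = 5.25: Pab(L + a)/(6LEI) = 713.2/EI
  span XY: triangular load, peak 20: 7w₀L³/(360EI) = 450.2/EI
  span YZ: point load 83 at a = 3.5: Pab(L + b)/(6LEI) = 254.2/EI
  relative rotation θ_0 = (1163 + 254.2)/EI = 1418/EI
A unit hogging moment at Y produces rotation L₁/(3EI) + L₂/(3EI) = 5.833/EI.
Slope continuity at Y: θ_0 = M_Y·5.833/EI, so M_Y = 1418/5.833 = 243 kN·m (hogging).

M_Y = 243 kN·m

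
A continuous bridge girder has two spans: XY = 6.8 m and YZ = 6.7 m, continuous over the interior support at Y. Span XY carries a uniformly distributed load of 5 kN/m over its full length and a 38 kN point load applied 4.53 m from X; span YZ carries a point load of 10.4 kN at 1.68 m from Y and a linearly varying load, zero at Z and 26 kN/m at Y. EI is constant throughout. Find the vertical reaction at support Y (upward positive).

R_Y = 132.8 kN

Take M_Y as the redundant. Released structure: two simple spans XY and YZ with a hinge at Y.
Rotations at Y on the released spans (each span's end-slope, ×1/EI):
  span XY: UDL 5: wL³/(24EI) = 65.51/EI
  span XY: point load 38 at a = 4.53: Pab(L + a)/(6LEI) = 108.5/EI
  span YZ: point load 10.4 at a = 1.68: Pab(L + b)/(6LEI) = 25.57/EI
  span YZ: triangular load, peak 26: w₀L³/(45EI) = 173.8/EI
  relative rotation θ_0 = (174 + 199.3)/EI = 373.4/EI
A unit hogging moment at Y produces rotation L₁/(3EI) + L₂/(3EI) = 4.5/EI.
Slope continuity at Y: θ_0 = M_Y·4.5/EI, so M_Y = 373.4/4.5 = 82.97 kN·m (hogging).
Span XY, ΣM about X with M_Y applied at Y: R_Y^{XY}·6.8 = 287.7 + 82.97, so R_Y^{XY} = 54.52 kN and R_X = 72 − 54.52 = 17.48 kN.
Span YZ, ΣM about Z: R_Y^{YZ}·6.7 = 441.3 + 82.97, so R_Y^{YZ} = 78.24 kN and R_Z = 97.5 − 78.24 = 19.26 kN.
R_Y = 54.52 + 78.24 = 132.8 kN.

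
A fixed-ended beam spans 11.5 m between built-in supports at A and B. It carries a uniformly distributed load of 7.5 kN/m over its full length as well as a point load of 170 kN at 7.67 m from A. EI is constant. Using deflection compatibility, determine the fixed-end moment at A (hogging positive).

M_A = 227.3 kN·m

Release both end moments; the primary structure is a simply-supported span AB with redundants M_A and M_B.
End rotations of the released simple span under the applied load (×1/EI):
  at A: UDL 7.5: wL³/(24EI) = 475.3/EI
  at B: UDL 7.5: wL³/(24EI) = 475.3/EI
  at A: point load 170 at a = 7.67: Pab(L + b)/(6LEI) = 1110/EI
  at B: point load 170 at a = 7.67: Pab(L + a)/(6LEI) = 1387/EI
  θ_A0 = 1585/EI,  θ_B0 = 1863/EI
Flexibility coefficients: a unit moment at one end gives L/(3EI) there and L/(6EI) at the far end, so f₁₁ = f₂₂ = 3.833/EI and f₁₂ = f₂₁ = 1.917/EI.
Compatibility — zero rotation at each built-in end:
  3.833 M_A + 1.917 M_B = 1585
  1.917 M_A + 3.833 M_B = 1863
Solving the pair gives M_A = 227.3 kN·m and M_B = 372.3 kN·m (hogging).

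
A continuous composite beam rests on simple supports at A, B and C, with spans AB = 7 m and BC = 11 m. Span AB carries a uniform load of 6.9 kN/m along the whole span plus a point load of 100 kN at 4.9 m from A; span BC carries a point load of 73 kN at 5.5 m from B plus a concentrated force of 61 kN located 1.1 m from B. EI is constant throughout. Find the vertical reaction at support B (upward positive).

R_B = 230.5 kN

Release continuity at B by inserting a hinge; the redundant is the internal moment M_B. The primary structure is two simply-supported spans AB and BC.
Rotations at B on the released spans (each span's end-slope, ×1/EI):
  span AB: UDL 6.9: wL³/(24EI) = 98.61/EI
  span AB: point load 100 at a = 4.9: Pab(L + a)/(6LEI) = 291.6/EI
  span BC: point load 73 at a = 5.5: Pab(L + b)/(6LEI) = 552.1/EI
  span BC: point load 61 at a = 1.1: Pab(L + b)/(6LEI) = 210.4/EI
  relative rotation θ_0 = (390.2 + 762.4)/EI = 1153/EI
A unit hogging moment at B produces rotation L₁/(3EI) + L₂/(3EI) = 6/EI.
Compatibility: M_B·(L₁+L₂)/(3EI) = θ_0, giving M_B = 192.1 kN·m (hogging).
Span AB, ΣM about A with M_B applied at B: R_B^{AB}·7 = 659 + 192.1, so R_B^{AB} = 121.6 kN and R_A = 148.3 − 121.6 = 26.71 kN.
Span BC, ΣM about C: R_B^{BC}·11 = 1005 + 192.1, so R_B^{BC} = 108.9 kN and R_C = 134 − 108.9 = 25.14 kN.
R_B = 121.6 + 108.9 = 230.5 kN.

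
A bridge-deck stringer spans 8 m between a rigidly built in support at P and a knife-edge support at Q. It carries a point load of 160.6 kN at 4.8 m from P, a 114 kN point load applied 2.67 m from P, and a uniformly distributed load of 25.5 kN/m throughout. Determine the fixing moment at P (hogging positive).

M_P = 588.8 kN·m

Choose R_Q as the redundant. The primary structure is the cantilever fixed at P.
Primary-structure tip deflection at Q by superposition:
  point load 160.6 at a = 4.8: Pa²(3L − a)/(6EI) = 11841/EI
  point load 114 at a = 2.67: Pa²(3L − a)/(6EI) = 2889/EI
  UDL 25.5: wL⁴/(8EI) = 13056/EI
  δ_0 = 27786/EI
Flexibility coefficient — unit upward force at Q: δ_{QQ} = L³/(3EI) = 170.7/EI.
Compatibility at Q: δ_0 − R_Q·δ_{QQ} = 0, so R_Q = 27786/170.7 = 162.8 kN.
Moment equilibrium about P: M_P = Σ(load moments about P) − R_Q·L = 1891 − 162.8×8 = 588.8 kN·m.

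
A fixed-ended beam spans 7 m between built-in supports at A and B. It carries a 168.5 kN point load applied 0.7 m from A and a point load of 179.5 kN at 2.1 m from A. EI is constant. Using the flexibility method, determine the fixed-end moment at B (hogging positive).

M_B = 89.78 kN·m

Take the two fixed-end moments M_A, M_B as redundants; the released structure is the simple span AB.
On the primary (simply-supported) span, the end slopes from the loading are:
  at A: point load 168.5 at a = 0.7: Pab(L + b)/(6LEI) = 235.3/EI
  at B: point load 168.5 at a = 0.7: Pab(L + a)/(6LEI) = 136.2/EI
  at A: point load 179.5 at a = 2.1: Pab(L + b)/(6LEI) = 523.3/EI
  at B: point load 179.5 at a = 2.1: Pab(L + a)/(6LEI) = 400.2/EI
  θ_A0 = 758.6/EI,  θ_B0 = 536.4/EI
Flexibility coefficients: a unit moment at one end gives L/(3EI) there and L/(6EI) at the far end, so f₁₁ = f₂₂ = 2.333/EI and f₁₂ = f₂₁ = 1.167/EI.
Compatibility — zero rotation at each built-in end:
  2.333 M_A + 1.167 M_B = 758.6
  1.167 M_A + 2.333 M_B = 536.4
Solving the pair gives M_A = 280.2 kN·m and M_B = 89.78 kN·m (hogging).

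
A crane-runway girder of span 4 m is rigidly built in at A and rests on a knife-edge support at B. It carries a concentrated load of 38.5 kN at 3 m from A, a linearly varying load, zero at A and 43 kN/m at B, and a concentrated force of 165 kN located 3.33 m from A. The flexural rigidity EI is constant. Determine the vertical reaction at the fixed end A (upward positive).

R_A = 93.91 kN

Take the reaction at B as the redundant and release it; the primary structure is a cantilever fixed at A.
Deflection at B on the released cantilever, summing each load's contribution:
  point load 38.5 at a = 3: Pa²(3L − a)/(6EI) = 519.8/EI
  triangular load, peak 43 at the free end: 11w₀L⁴/(120EI) = 1009/EI
  point load 165 at a = 3.33: Pa²(3L − a)/(6EI) = 2644/EI
  δ_0 = 4173/EI
Flexibility coefficient — unit upward force at B: δ_{BB} = L³/(3EI) = 21.33/EI.
The prop prevents deflection at B: R_B = δ_0/δ_{BB} = 4173/21.33 = 195.6 kN.
Vertical equilibrium: R_A = ΣP − R_B = 289.5 − 195.6 = 93.91 kN.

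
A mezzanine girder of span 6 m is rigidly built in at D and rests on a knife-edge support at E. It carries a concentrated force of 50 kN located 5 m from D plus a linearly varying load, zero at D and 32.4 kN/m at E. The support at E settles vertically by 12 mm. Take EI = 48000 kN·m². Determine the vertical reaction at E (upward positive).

R_E = 83.08 kN

Release the roller at E. Primary structure: cantilever fixed at D.
Primary-structure tip deflection at E by superposition:
  point load 50 at a = 5: Pa²(3L − a)/(6EI) = 2708/EI
  triangular load, peak 32.4 at the free end: 11w₀L⁴/(120EI) = 3849/EI
  δ_0 = 6557/EI
Tip deflection under a unit load at E: L³/(3EI) = 72/EI.
With EI = 48000 kN·m²: δ_0 = 0.13661 m and δ_{EE} = 0.0015 m/kN.
Compatibility — the beam at E must follow the support down by 0.012 m: δ_0 − R_E·δ_{EE} = 0.012, so R_E = (0.13661 − 0.012)/0.0015 = 83.08 kN.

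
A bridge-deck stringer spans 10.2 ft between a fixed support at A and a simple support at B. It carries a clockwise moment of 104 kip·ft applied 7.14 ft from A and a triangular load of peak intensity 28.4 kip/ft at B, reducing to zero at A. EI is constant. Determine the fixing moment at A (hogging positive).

M_A = 134.4 kip·ft

Choose R_B as the redundant. The primary structure is the cantilever fixed at A.
Downward deflection at the released point B due to the loads:
  clockwise couple 104 at a = 7.14: M₀a(2L − a)/(2EI) = 4923/EI
  triangular load, peak 28.4 at the free end: 11w₀L⁴/(120EI) = 28179/EI
  δ_0 = 33102/EI
Tip deflection under a unit load at B: L³/(3EI) = 353.7/EI.
Compatibility at B: δ_0 − R_B·δ_{BB} = 0, so R_B = 33102/353.7 = 93.58 kip.
Moment equilibrium about A: M_A = Σ(load moments about A) − R_B·L = 1089 − 93.58×10.2 = 134.4 kip·ft.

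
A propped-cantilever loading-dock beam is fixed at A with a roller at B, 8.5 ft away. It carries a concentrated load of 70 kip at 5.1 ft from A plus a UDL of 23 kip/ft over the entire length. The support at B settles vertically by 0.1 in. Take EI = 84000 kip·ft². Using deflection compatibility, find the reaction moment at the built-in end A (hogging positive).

Remove the prop at B; the released (primary) structure is a cantilever built in at A.
Free-end deflection of the primary structure under the applied loading (downward +):
  point load 70 at a = 5.1: Pa²(3L − a)/(6EI) = 6190/EI
  UDL 23: wL⁴/(8EI) = 15008/EI
  δ_0 = 21198/EI
Flexibility coefficient — unit upward force at B: δ_{BB} = L³/(3EI) = 204.7/EI.
With EI = 84000 kip·ft²: δ_0 = 0.25236 ft and δ_{BB} = 0.002437 ft/kip.
Compatibility — the beam at B must follow the support down by 0.008333 ft: δ_0 − R_B·δ_{BB} = 0.008333, so R_B = (0.25236 − 0.008333)/0.002437 = 100.1 kip.
Moment equilibrium about A: M_A = Σ(load moments about A) − R_B·L = 1188 − 100.1×8.5 = 336.7 kip·ft.

M_A = 336.7 kip·ft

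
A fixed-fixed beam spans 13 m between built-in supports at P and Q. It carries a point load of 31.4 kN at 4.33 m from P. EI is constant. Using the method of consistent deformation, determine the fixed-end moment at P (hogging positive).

M_P = 60.47 kN·m

Release both end moments; the primary structure is a simply-supported span PQ with redundants M_P and M_Q.
End rotations of the released simple span under the applied load (×1/EI):
  at P: point load 31.4 at a = 4.33: Pab(L + b)/(6LEI) = 327.5/EI
  at Q: point load 31.4 at a = 4.33: Pab(L + a)/(6LEI) = 261.9/EI
  θ_P0 = 327.5/EI,  θ_Q0 = 261.9/EI
Flexibility coefficients: a unit moment at one end gives L/(3EI) there and L/(6EI) at the far end, so f₁₁ = f₂₂ = 4.333/EI and f₁₂ = f₂₁ = 2.167/EI.
Compatibility — zero rotation at each built-in end:
  4.333 M_P + 2.167 M_Q = 327.5
  2.167 M_P + 4.333 M_Q = 261.9
Solving the pair gives M_P = 60.47 kN·m and M_Q = 30.2 kN·m (hogging).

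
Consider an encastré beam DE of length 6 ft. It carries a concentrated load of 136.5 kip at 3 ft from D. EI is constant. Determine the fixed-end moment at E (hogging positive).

Take the two fixed-end moments M_D, M_E as redundants; the released structure is the simple span DE.
Simple-span end rotations at D and E under the given loads:
  at D: point load 136.5 at a = 3: Pab(L + b)/(6LEI) = 307.1/EI
  at E: point load 136.5 at a = 3: Pab(L + a)/(6LEI) = 307.1/EI
  θ_D0 = 307.1/EI,  θ_E0 = 307.1/EI
Flexibility coefficients: a unit moment at one end gives L/(3EI) there and L/(6EI) at the far end, so f₁₁ = f₂₂ = 2/EI and f₁₂ = f₂₁ = 1/EI.
Compatibility — zero rotation at each built-in end:
  2 M_D + 1 M_E = 307.1
  1 M_D + 2 M_E = 307.1
Solving the pair gives M_D = 102.4 kip·ft and M_E = 102.4 kip·ft (hogging).

M_E = 102.4 kip·ft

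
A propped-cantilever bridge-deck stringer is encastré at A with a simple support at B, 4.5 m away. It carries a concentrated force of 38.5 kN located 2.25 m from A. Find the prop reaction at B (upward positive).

Release the roller at B. Primary structure: cantilever fixed at A.
Free-end deflection of the primary structure under the applied loading (downward +):
  point load 38.5 at a = 2.25: Pa²(3L − a)/(6EI) = 365.4/EI
Flexibility coefficient — unit upward force at B: δ_{BB} = L³/(3EI) = 30.38/EI.
The prop prevents deflection at B: R_B = δ_0/δ_{BB} = 365.4/30.38 = 12.03 kN.

R_B = 12.03 kN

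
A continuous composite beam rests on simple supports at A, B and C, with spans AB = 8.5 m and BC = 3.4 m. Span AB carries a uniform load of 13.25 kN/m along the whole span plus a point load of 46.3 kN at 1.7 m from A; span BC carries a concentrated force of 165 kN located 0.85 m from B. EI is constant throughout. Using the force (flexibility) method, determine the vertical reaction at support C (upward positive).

R_C = 0.439 kN

Take M_B as the redundant. Released structure: two simple spans AB and BC with a hinge at B.
Discontinuity in slope at B on the released structure — sum the simple-span end rotations:
  span AB: UDL 13.25: wL³/(24EI) = 339/EI
  span AB: point load 46.3 at a = 1.7: Pab(L + a)/(6LEI) = 107/EI
  span BC: point load 165 at a = 0.85: Pab(L + b)/(6LEI) = 104.3/EI
  relative rotation θ_0 = (446.1 + 104.3)/EI = 550.4/EI
A unit hogging moment at B produces rotation L₁/(3EI) + L₂/(3EI) = 3.967/EI.
Slope continuity at B: θ_0 = M_B·3.967/EI, so M_B = 550.4/3.967 = 138.8 kN·m (hogging).
Span BC, ΣM about C: R_B^{BC}·3.4 = 420.8 + 138.8, so R_B^{BC} = 164.6 kN and R_C = 165 − 164.6 = 0.439 kN.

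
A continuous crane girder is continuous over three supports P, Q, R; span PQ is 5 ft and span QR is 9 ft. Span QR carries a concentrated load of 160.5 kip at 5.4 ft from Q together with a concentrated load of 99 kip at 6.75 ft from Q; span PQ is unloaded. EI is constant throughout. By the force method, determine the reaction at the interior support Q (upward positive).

R_Q = 158.4 kip

Insert a hinge at Q; M_Q is the redundant, and each span becomes simply supported.
Discontinuity in slope at Q on the released structure — sum the simple-span end rotations:
  span QR: point load 160.5 at a = 5.4: Pab(L + b)/(6LEI) = 728/EI
  span QR: point load 99 at a = 6.75: Pab(L + b)/(6LEI) = 313.2/EI
  relative rotation θ_0 = (0 + 1041)/EI = 1041/EI
A unit hogging moment at Q produces rotation L₁/(3EI) + L₂/(3EI) = 4.667/EI.
Slope continuity at Q: θ_0 = M_Q·4.667/EI, so M_Q = 1041/4.667 = 223.1 kip·ft (hogging).
Span PQ, ΣM about P with M_Q applied at Q: R_Q^{PQ}·5 = 0 + 223.1, so R_Q^{PQ} = 44.63 kip and R_P = 0 − 44.63 = -44.63 kip.
Span QR, ΣM about R: R_Q^{QR}·9 = 800.5 + 223.1, so R_Q^{QR} = 113.7 kip and R_R = 259.5 − 113.7 = 145.8 kip.
R_Q = 44.63 + 113.7 = 158.4 kip.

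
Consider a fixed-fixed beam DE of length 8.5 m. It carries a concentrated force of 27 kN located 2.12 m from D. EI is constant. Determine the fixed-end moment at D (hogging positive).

M_D = 32.25 kN·m

Take the two fixed-end moments M_D, M_E as redundants; the released structure is the simple span DE.
End rotations of the released simple span under the applied load (×1/EI):
  at D: point load 27 at a = 2.12: Pab(L + b)/(6LEI) = 106.5/EI
  at E: point load 27 at a = 2.12: Pab(L + a)/(6LEI) = 76.05/EI
  θ_D0 = 106.5/EI,  θ_E0 = 76.05/EI
Flexibility coefficients: a unit moment at one end gives L/(3EI) there and L/(6EI) at the far end, so f₁₁ = f₂₂ = 2.833/EI and f₁₂ = f₂₁ = 1.417/EI.
Compatibility — zero rotation at each built-in end:
  2.833 M_D + 1.417 M_E = 106.5
  1.417 M_D + 2.833 M_E = 76.05
Solving the pair gives M_D = 32.25 kN·m and M_E = 10.72 kN·m (hogging).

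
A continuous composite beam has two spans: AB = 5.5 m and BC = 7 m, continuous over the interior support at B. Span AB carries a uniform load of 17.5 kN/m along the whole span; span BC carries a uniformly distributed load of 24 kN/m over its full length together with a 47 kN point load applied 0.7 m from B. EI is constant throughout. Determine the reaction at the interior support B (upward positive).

Take M_B as the redundant. Released structure: two simple spans AB and BC with a hinge at B.
End slopes at the hinge B, treating each span as simply supported:
  span AB: UDL 17.5: wL³/(24EI) = 121.3/EI
  span BC: UDL 24: wL³/(24EI) = 343/EI
  span BC: point load 47 at a = 0.7: Pab(L + b)/(6LEI) = 65.64/EI
  relative rotation θ_0 = (121.3 + 408.6)/EI = 530/EI
A unit hogging moment at B produces rotation L₁/(3EI) + L₂/(3EI) = 4.167/EI.
Compatibility: M_B·(L₁+L₂)/(3EI) = θ_0, giving M_B = 127.2 kN·m (hogging).
Span AB, ΣM about A with M_B applied at B: R_B^{AB}·5.5 = 264.7 + 127.2, so R_B^{AB} = 71.25 kN and R_A = 96.25 − 71.25 = 25 kN.
Span BC, ΣM about C: R_B^{BC}·7 = 884.1 + 127.2, so R_B^{BC} = 144.5 kN and R_C = 215 − 144.5 = 70.53 kN.
R_B = 71.25 + 144.5 = 215.7 kN.

R_B = 215.7 kN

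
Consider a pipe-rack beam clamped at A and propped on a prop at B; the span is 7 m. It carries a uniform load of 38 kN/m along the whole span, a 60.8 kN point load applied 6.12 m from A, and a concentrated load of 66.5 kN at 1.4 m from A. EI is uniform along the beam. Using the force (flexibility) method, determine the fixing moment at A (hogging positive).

M_A = 326.1 kN·m

Release the roller at B. Primary structure: cantilever fixed at A.
Free-end deflection of the primary structure under the applied loading (downward +):
  UDL 38: wL⁴/(8EI) = 11405/EI
  point load 60.8 at a = 6.12: Pa²(3L − a)/(6EI) = 5648/EI
  point load 66.5 at a = 1.4: Pa²(3L − a)/(6EI) = 425.8/EI
  δ_0 = 17478/EI
Tip deflection under a unit load at B: L³/(3EI) = 114.3/EI.
Compatibility at B: δ_0 − R_B·δ_{BB} = 0, so R_B = 17478/114.3 = 152.9 kN.
Moment equilibrium about A: M_A = Σ(load moments about A) − R_B·L = 1396 − 152.9×7 = 326.1 kN·m.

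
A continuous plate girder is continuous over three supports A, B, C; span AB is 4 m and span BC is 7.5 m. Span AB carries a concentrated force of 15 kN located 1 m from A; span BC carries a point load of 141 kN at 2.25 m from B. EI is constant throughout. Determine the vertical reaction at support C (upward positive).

Insert a hinge at B; M_B is the redundant, and each span becomes simply supported.
Discontinuity in slope at B on the released structure — sum the simple-span end rotations:
  span AB: point load 15 at a = 1: Pab(L + a)/(6LEI) = 9.375/EI
  span BC: point load 141 at a = 2.25: Pab(L + b)/(6LEI) = 471.9/EI
  relative rotation θ_0 = (9.375 + 471.9)/EI = 481.3/EI
A unit hogging moment at B produces rotation L₁/(3EI) + L₂/(3EI) = 3.833/EI.
Slope continuity at B: θ_0 = M_B·3.833/EI, so M_B = 481.3/3.833 = 125.6 kN·m (hogging).
Span BC, ΣM about C: R_B^{BC}·7.5 = 740.2 + 125.6, so R_B^{BC} = 115.4 kN and R_C = 141 − 115.4 = 25.56 kN.

R_C = 25.56 kN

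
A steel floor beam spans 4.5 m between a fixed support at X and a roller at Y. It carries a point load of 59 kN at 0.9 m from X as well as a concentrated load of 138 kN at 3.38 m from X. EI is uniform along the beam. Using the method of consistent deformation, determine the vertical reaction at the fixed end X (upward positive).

Release the roller at Y. Primary structure: cantilever fixed at X.
Primary-structure tip deflection at Y by superposition:
  point load 59 at a = 0.9: Pa²(3L − a)/(6EI) = 100.4/EI
  point load 138 at a = 3.38: Pa²(3L − a)/(6EI) = 2659/EI
  δ_0 = 2760/EI
Tip deflection under a unit load at Y: L³/(3EI) = 30.38/EI.
Compatibility at Y: δ_0 − R_Y·δ_{YY} = 0, so R_Y = 2760/30.38 = 90.85 kN.
Vertical equilibrium: R_X = ΣP − R_Y = 197 − 90.85 = 106.2 kN.

R_X = 106.2 kN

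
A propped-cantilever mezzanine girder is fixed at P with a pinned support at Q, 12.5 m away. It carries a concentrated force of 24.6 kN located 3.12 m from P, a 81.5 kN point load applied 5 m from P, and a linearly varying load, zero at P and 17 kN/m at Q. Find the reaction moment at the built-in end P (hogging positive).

Remove the prop at Q; the released (primary) structure is a cantilever built in at P.
Downward deflection at the released point Q due to the loads:
  point load 24.6 at a = 3.12: Pa²(3L − a)/(6EI) = 1372/EI
  point load 81.5 at a = 5: Pa²(3L − a)/(6EI) = 11036/EI
  triangular load, peak 17 at the free end: 11w₀L⁴/(120EI) = 38045/EI
  δ_0 = 50454/EI
Flexibility coefficient — unit upward force at Q: δ_{QQ} = L³/(3EI) = 651/EI.
The prop prevents deflection at Q: R_Q = δ_0/δ_{QQ} = 50454/651 = 77.5 kN.
Moment equilibrium about P: M_P = Σ(load moments about P) − R_Q·L = 1370 − 77.5×12.5 = 401 kN·m.

M_P = 401 kN·m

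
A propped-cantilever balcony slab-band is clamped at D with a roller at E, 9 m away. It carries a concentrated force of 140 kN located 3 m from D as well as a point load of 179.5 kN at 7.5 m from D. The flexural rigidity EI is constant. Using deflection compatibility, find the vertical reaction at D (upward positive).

R_D = 163.7 kN

Release the roller at E. Primary structure: cantilever fixed at D.
Deflection at E on the released cantilever, summing each load's contribution:
  point load 140 at a = 3: Pa²(3L − a)/(6EI) = 5040/EI
  point load 179.5 at a = 7.5: Pa²(3L − a)/(6EI) = 32815/EI
  δ_0 = 37855/EI
Flexibility coefficient — unit upward force at E: δ_{EE} = L³/(3EI) = 243/EI.
The prop prevents deflection at E: R_E = δ_0/δ_{EE} = 37855/243 = 155.8 kN.
Vertical equilibrium: R_D = ΣP − R_E = 319.5 − 155.8 = 163.7 kN.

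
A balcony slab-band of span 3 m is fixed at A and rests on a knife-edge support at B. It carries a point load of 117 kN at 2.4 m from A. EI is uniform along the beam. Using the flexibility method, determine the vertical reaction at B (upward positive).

Release the roller at B. Primary structure: cantilever fixed at A.
Primary-structure tip deflection at B by superposition:
  point load 117 at a = 2.4: Pa²(3L − a)/(6EI) = 741.3/EI
Tip deflection under a unit load at B: L³/(3EI) = 9/EI.
The prop prevents deflection at B: R_B = δ_0/δ_{BB} = 741.3/9 = 82.37 kN.

R_B = 82.37 kN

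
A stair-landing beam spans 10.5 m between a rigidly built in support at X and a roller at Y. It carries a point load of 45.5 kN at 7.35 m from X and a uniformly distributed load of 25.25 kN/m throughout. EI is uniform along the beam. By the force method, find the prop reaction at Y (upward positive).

R_Y = 125.1 kN

Choose R_Y as the redundant. The primary structure is the cantilever fixed at X.
Downward deflection at the released point Y due to the loads:
  point load 45.5 at a = 7.35: Pa²(3L − a)/(6EI) = 9894/EI
  UDL 25.25: wL⁴/(8EI) = 38364/EI
  δ_0 = 48258/EI
Flexibility coefficient — unit upward force at Y: δ_{YY} = L³/(3EI) = 385.9/EI.
Compatibility at Y: δ_0 − R_Y·δ_{YY} = 0, so R_Y = 48258/385.9 = 125.1 kN.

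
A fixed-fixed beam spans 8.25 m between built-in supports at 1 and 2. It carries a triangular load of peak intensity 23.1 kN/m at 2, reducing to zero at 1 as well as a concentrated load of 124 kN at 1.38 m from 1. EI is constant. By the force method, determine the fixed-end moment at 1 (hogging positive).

M_1 = 171.1 kN·m

Take the two fixed-end moments M_1, M_2 as redundants; the released structure is the simple span 12.
End rotations of the released simple span under the applied load (×1/EI):
  at 1: triangular load, peak 23.1: 7w₀L³/(360EI) = 252.2/EI
  at 2: triangular load, peak 23.1: w₀L³/(45EI) = 288.2/EI
  at 1: point load 124 at a = 1.38: Pab(L + b)/(6LEI) = 359.1/EI
  at 2: point load 124 at a = 1.38: Pab(L + a)/(6LEI) = 228.7/EI
  θ_10 = 611.3/EI,  θ_20 = 517/EI
Flexibility coefficients: a unit moment at one end gives L/(3EI) there and L/(6EI) at the far end, so f₁₁ = f₂₂ = 2.75/EI and f₁₂ = f₂₁ = 1.375/EI.
Compatibility — zero rotation at each built-in end:
  2.75 M_1 + 1.375 M_2 = 611.3
  1.375 M_1 + 2.75 M_2 = 517
Solving the pair gives M_1 = 171.1 kN·m and M_2 = 102.4 kN·m (hogging).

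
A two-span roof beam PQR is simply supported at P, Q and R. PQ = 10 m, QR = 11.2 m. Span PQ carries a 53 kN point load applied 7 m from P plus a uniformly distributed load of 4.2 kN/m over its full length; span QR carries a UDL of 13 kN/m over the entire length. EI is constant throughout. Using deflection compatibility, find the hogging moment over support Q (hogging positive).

Release continuity at Q by inserting a hinge; the redundant is the internal moment M_Q. The primary structure is two simply-supported spans PQ and QR.
Rotations at Q on the released spans (each span's end-slope, ×1/EI):
  span PQ: point load 53 at a = 7: Pab(L + a)/(6LEI) = 315.4/EI
  span PQ: UDL 4.2: wL³/(24EI) = 175/EI
  span QR: UDL 13: wL³/(24EI) = 761/EI
  relative rotation θ_0 = (490.4 + 761)/EI = 1251/EI
A unit hogging moment at Q produces rotation L₁/(3EI) + L₂/(3EI) = 7.067/EI.
Slope continuity at Q: θ_0 = M_Q·7.067/EI, so M_Q = 1251/7.067 = 177.1 kN·m (hogging).

M_Q = 177.1 kN·m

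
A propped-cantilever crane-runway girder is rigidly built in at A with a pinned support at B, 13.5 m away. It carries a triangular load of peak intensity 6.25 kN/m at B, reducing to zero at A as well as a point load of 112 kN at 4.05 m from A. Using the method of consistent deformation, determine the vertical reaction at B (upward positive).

Take the reaction at B as the redundant and release it; the primary structure is a cantilever fixed at A.
Primary-structure tip deflection at B by superposition:
  triangular load, peak 6.25 at the free end: 11w₀L⁴/(120EI) = 19029/EI
  point load 112 at a = 4.05: Pa²(3L − a)/(6EI) = 11160/EI
  δ_0 = 30190/EI
Tip deflection under a unit load at B: L³/(3EI) = 820.1/EI.
Compatibility at B: δ_0 − R_B·δ_{BB} = 0, so R_B = 30190/820.1 = 36.81 kN.

R_B = 36.81 kN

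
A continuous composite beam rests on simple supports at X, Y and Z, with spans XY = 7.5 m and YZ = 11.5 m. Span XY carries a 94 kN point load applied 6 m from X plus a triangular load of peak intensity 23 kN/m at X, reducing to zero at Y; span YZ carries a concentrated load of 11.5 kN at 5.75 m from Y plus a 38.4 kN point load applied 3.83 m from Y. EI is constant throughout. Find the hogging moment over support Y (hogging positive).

Insert a hinge at Y; M_Y is the redundant, and each span becomes simply supported.
Discontinuity in slope at Y on the released structure — sum the simple-span end rotations:
  span XY: point load 94 at a = 6: Pab(L + a)/(6LEI) = 253.8/EI
  span XY: triangular load, peak 23: 7w₀L³/(360EI) = 188.7/EI
  span YZ: point load 11.5 at a = 5.75: Pab(L + b)/(6LEI) = 95.05/EI
  span YZ: point load 38.4 at a = 3.83: Pab(L + b)/(6LEI) = 313.4/EI
  relative rotation θ_0 = (442.5 + 408.5)/EI = 850.9/EI
A unit hogging moment at Y produces rotation L₁/(3EI) + L₂/(3EI) = 6.333/EI.
Compatibility: M_Y·(L₁+L₂)/(3EI) = θ_0, giving M_Y = 134.4 kN·m (hogging).

M_Y = 134.4 kN·m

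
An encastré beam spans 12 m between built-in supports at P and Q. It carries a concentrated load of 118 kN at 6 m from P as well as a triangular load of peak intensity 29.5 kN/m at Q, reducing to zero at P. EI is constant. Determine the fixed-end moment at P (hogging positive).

Take the two fixed-end moments M_P, M_Q as redundants; the released structure is the simple span PQ.
Simple-span end rotations at P and Q under the given loads:
  at P: point load 118 at a = 6: Pab(L + b)/(6LEI) = 1062/EI
  at Q: point load 118 at a = 6: Pab(L + a)/(6LEI) = 1062/EI
  at P: triangular load, peak 29.5: 7w₀L³/(360EI) = 991.2/EI
  at Q: triangular load, peak 29.5: w₀L³/(45EI) = 1133/EI
  θ_P0 = 2053/EI,  θ_Q0 = 2195/EI
Flexibility coefficients: a unit moment at one end gives L/(3EI) there and L/(6EI) at the far end, so f₁₁ = f₂₂ = 4/EI and f₁₂ = f₂₁ = 2/EI.
Compatibility — zero rotation at each built-in end:
  4 M_P + 2 M_Q = 2053
  2 M_P + 4 M_Q = 2195
Solving the pair gives M_P = 318.6 kN·m and M_Q = 389.4 kN·m (hogging).

M_P = 318.6 kN·m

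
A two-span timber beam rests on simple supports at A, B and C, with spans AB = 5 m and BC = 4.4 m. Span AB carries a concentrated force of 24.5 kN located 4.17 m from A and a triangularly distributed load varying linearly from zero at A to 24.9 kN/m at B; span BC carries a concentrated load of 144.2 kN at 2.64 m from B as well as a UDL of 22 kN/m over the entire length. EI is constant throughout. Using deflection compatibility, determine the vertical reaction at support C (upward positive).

R_C = 111 kN

Take M_B as the redundant. Released structure: two simple spans AB and BC with a hinge at B.
End slopes at the hinge B, treating each span as simply supported:
  span AB: point load 24.5 at a = 4.17: Pab(L + a)/(6LEI) = 25.92/EI
  span AB: triangular load, peak 24.9: w₀L³/(45EI) = 69.17/EI
  span BC: point load 144.2 at a = 2.64: Pab(L + b)/(6LEI) = 156.3/EI
  span BC: UDL 22: wL³/(24EI) = 78.09/EI
  relative rotation θ_0 = (95.09 + 234.4)/EI = 329.5/EI
A unit hogging moment at B produces rotation L₁/(3EI) + L₂/(3EI) = 3.133/EI.
Slope continuity at B: θ_0 = M_B·3.133/EI, so M_B = 329.5/3.133 = 105.2 kN·m (hogging).
Span BC, ΣM about C: R_B^{BC}·4.4 = 466.8 + 105.2, so R_B^{BC} = 130 kN and R_C = 241 − 130 = 111 kN.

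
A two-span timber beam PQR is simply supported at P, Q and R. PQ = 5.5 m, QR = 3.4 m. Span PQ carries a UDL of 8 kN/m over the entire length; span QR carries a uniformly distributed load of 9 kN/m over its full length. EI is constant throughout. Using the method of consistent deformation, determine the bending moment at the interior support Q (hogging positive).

Insert a hinge at Q; M_Q is the redundant, and each span becomes simply supported.
Rotations at Q on the released spans (each span's end-slope, ×1/EI):
  span PQ: UDL 8: wL³/(24EI) = 55.46/EI
  span QR: UDL 9: wL³/(24EI) = 14.74/EI
  relative rotation θ_0 = (55.46 + 14.74)/EI = 70.2/EI
A unit hogging moment at Q produces rotation L₁/(3EI) + L₂/(3EI) = 2.967/EI.
Slope continuity at Q: θ_0 = M_Q·2.967/EI, so M_Q = 70.2/2.967 = 23.66 kN·m (hogging).

M_Q = 23.66 kN·m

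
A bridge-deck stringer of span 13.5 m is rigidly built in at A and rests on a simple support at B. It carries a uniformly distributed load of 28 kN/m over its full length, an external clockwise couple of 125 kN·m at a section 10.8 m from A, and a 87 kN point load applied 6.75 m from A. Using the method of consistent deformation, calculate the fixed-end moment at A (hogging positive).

M_A = 803.1 kN·m

Release the roller at B. Primary structure: cantilever fixed at A.
Deflection at B on the released cantilever, summing each load's contribution:
  UDL 28: wL⁴/(8EI) = 116253/EI
  clockwise couple 125 at a = 10.8: M₀a(2L − a)/(2EI) = 10935/EI
  point load 87 at a = 6.75: Pa²(3L − a)/(6EI) = 22297/EI
  δ_0 = 149485/EI
Tip deflection under a unit load at B: L³/(3EI) = 820.1/EI.
Compatibility at B: δ_0 − R_B·δ_{BB} = 0, so R_B = 149485/820.1 = 182.3 kN.
Moment equilibrium about A: M_A = Σ(load moments about A) − R_B·L = 3264 − 182.3×13.5 = 803.1 kN·m.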